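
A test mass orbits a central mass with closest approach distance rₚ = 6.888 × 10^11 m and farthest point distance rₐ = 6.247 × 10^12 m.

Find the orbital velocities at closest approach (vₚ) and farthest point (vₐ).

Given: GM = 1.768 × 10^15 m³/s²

Use the vis-viva equation v² = GM(2/r − 1/a) with a = (rₚ + rₐ)/2 = (6.888e+11 + 6.247e+12)/2 = 3.4679e+12 m.
vₚ = √(GM · (2/rₚ − 1/a)) = √(1.768e+15 · (2/6.888e+11 − 1/3.4679e+12)) m/s ≈ 68 m/s = 68 m/s.
vₐ = √(GM · (2/rₐ − 1/a)) = √(1.768e+15 · (2/6.247e+12 − 1/3.4679e+12)) m/s ≈ 7.498 m/s = 7.498 m/s.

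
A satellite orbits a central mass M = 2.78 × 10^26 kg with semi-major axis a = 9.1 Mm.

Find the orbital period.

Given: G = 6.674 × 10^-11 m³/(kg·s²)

Convert to SI: a = 9.1 Mm = 9.1e+06 m.
GM = G · M = 6.674e-11 · 2.78e+26 = 1.85537e+16 m³/s².
Kepler's third law: T = 2π √(a³ / GM).
Substituting a = 9.1e+06 m and GM = 1.85537e+16 m³/s²:
T = 2π √((9.1e+06)³ / 1.85537e+16) s
T ≈ 1266 s = 21.1 minutes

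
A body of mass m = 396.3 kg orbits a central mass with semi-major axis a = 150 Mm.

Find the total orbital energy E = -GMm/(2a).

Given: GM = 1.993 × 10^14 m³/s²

Convert to SI: a = 150 Mm = 1.5e+08 m.
E = −GMm / (2a).
E = −1.993e+14 · 396.3 / (2 · 1.5e+08) J ≈ -2.633e+08 J = -263.3 MJ.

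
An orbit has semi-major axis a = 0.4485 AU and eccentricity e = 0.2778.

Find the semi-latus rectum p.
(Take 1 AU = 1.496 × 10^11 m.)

Convert to SI: a = 0.4485 AU = 6.70956e+10 m.
p = a (1 − e²).
p = 6.70956e+10 · (1 − (0.2778)²) = 6.70956e+10 · 0.922827 ≈ 6.192e+10 m = 0.4139 AU.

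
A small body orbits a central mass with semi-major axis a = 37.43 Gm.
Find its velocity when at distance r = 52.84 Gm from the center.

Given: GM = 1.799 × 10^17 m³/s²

Convert to SI: a = 37.43 Gm = 3.743e+10 m; r = 52.84 Gm = 5.284e+10 m.
Vis-viva: v = √(GM · (2/r − 1/a)).
2/r − 1/a = 2/5.284e+10 − 1/3.743e+10 = 1.11336e-11 m⁻¹.
v = √(1.799e+17 · 1.11336e-11) m/s ≈ 1415 m/s = 1.415 km/s.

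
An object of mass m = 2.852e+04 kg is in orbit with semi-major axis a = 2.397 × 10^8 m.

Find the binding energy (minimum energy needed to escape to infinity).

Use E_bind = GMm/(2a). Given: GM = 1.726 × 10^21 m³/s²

Total orbital energy is E = −GMm/(2a); binding energy is E_bind = −E = GMm/(2a).
E_bind = 1.726e+21 · 2.852e+04 / (2 · 2.397e+08) J ≈ 1.027e+17 J = 102.7 PJ.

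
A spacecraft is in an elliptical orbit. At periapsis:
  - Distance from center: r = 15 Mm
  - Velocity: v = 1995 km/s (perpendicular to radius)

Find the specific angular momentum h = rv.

Convert to SI: r = 15 Mm = 1.5e+07 m; v = 1995 km/s = 1.995e+06 m/s.
With v perpendicular to r, h = r · v.
h = 1.5e+07 · 1.995e+06 m²/s ≈ 2.992e+13 m²/s.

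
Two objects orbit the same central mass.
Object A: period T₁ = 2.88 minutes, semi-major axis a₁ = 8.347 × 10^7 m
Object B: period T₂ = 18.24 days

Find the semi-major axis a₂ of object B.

Convert to SI: T₁ = 2.88 minutes = 172.8 s; T₂ = 18.24 days = 1.57594e+06 s.
Kepler's third law: (T₁/T₂)² = (a₁/a₂)³ ⇒ a₂ = a₁ · (T₂/T₁)^(2/3).
T₂/T₁ = 1.57594e+06 / 172.8 = 9120.
a₂ = 8.347e+07 · (9120)^(2/3) m ≈ 3.644e+10 m = 3.644 × 10^10 m.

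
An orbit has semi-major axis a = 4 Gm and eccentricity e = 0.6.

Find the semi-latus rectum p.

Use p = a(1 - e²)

Convert to SI: a = 4 Gm = 4e+09 m.
p = a (1 − e²).
p = 4e+09 · (1 − (0.6)²) = 4e+09 · 0.64 ≈ 2.56e+09 m = 2.56 Gm.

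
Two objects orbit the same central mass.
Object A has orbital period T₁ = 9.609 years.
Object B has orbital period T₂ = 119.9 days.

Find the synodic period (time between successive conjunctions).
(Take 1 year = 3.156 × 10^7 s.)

Convert to SI: T₁ = 9.609 years = 3.0326e+08 s; T₂ = 119.9 days = 1.03594e+07 s.
T_syn = |T₁ · T₂ / (T₁ − T₂)|.
T_syn = |3.0326e+08 · 1.03594e+07 / (3.0326e+08 − 1.03594e+07)| s ≈ 1.073e+07 s = 124.1 days.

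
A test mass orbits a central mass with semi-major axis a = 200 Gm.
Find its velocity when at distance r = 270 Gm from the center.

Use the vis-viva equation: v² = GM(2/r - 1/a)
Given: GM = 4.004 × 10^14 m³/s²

Convert to SI: a = 200 Gm = 2e+11 m; r = 270 Gm = 2.7e+11 m.
Vis-viva: v = √(GM · (2/r − 1/a)).
2/r − 1/a = 2/2.7e+11 − 1/2e+11 = 2.40741e-12 m⁻¹.
v = √(4.004e+14 · 2.40741e-12) m/s ≈ 31.05 m/s = 31.05 m/s.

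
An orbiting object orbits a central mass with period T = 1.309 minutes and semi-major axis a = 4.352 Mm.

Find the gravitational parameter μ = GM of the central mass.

Convert to SI: T = 1.309 minutes = 78.54 s; a = 4.352 Mm = 4.352e+06 m.
GM = 4π² · a³ / T².
GM = 4π² · (4.352e+06)³ / (78.54)² m³/s² ≈ 5.275e+17 m³/s² = 5.275 × 10^17 m³/s².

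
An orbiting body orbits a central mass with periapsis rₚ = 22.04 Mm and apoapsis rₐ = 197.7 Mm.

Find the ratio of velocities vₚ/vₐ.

Convert to SI: rₚ = 22.04 Mm = 2.204e+07 m; rₐ = 197.7 Mm = 1.977e+08 m.
Conservation of angular momentum gives rₚvₚ = rₐvₐ, so vₚ/vₐ = rₐ/rₚ.
vₚ/vₐ = 1.977e+08 / 2.204e+07 ≈ 8.97.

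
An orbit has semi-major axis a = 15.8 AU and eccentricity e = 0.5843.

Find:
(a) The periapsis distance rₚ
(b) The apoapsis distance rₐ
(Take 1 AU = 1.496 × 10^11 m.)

Convert to SI: a = 15.8 AU = 2.36368e+12 m.
(a) rₚ = a(1 − e) = 2.36368e+12 · (1 − 0.5843) = 2.36368e+12 · 0.4157 ≈ 9.826e+11 m = 6.568 AU.
(b) rₐ = a(1 + e) = 2.36368e+12 · (1 + 0.5843) = 2.36368e+12 · 1.5843 ≈ 3.745e+12 m = 25.03 AU.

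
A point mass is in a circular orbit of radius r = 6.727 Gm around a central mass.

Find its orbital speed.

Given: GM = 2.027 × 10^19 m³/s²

Convert to SI: r = 6.727 Gm = 6.727e+09 m.
For a circular orbit, gravity supplies the centripetal force, so v = √(GM / r).
v = √(2.027e+19 / 6.727e+09) m/s ≈ 5.489e+04 m/s = 54.89 km/s.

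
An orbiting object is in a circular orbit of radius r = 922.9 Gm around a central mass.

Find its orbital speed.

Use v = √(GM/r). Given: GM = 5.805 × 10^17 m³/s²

Convert to SI: r = 922.9 Gm = 9.229e+11 m.
For a circular orbit, gravity supplies the centripetal force, so v = √(GM / r).
v = √(5.805e+17 / 9.229e+11) m/s ≈ 793.1 m/s = 793.1 m/s.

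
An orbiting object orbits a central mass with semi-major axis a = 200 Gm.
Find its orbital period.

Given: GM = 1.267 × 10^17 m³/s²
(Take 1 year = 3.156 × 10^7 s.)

Convert to SI: a = 200 Gm = 2e+11 m.
Kepler's third law: T = 2π √(a³ / GM).
Substituting a = 2e+11 m and GM = 1.267e+17 m³/s²:
T = 2π √((2e+11)³ / 1.267e+17) s
T ≈ 1.579e+09 s = 50.03 years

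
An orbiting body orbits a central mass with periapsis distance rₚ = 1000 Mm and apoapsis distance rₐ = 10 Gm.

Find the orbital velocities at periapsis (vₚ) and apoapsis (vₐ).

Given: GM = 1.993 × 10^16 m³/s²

Convert to SI: rₚ = 1000 Mm = 1e+09 m; rₐ = 10 Gm = 1e+10 m.
Use the vis-viva equation v² = GM(2/r − 1/a) with a = (rₚ + rₐ)/2 = (1e+09 + 1e+10)/2 = 5.5e+09 m.
vₚ = √(GM · (2/rₚ − 1/a)) = √(1.993e+16 · (2/1e+09 − 1/5.5e+09)) m/s ≈ 6020 m/s = 6.02 km/s.
vₐ = √(GM · (2/rₐ − 1/a)) = √(1.993e+16 · (2/1e+10 − 1/5.5e+09)) m/s ≈ 602 m/s = 602 m/s.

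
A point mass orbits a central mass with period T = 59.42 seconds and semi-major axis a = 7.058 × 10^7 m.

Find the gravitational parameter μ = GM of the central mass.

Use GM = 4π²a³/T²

GM = 4π² · a³ / T².
GM = 4π² · (7.058e+07)³ / (59.42)² m³/s² ≈ 3.931e+21 m³/s² = 3.931 × 10^21 m³/s².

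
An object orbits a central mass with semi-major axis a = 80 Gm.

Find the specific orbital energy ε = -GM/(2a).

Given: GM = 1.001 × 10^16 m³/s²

Convert to SI: a = 80 Gm = 8e+10 m.
ε = −GM / (2a).
ε = −1.001e+16 / (2 · 8e+10) J/kg ≈ -6.256e+04 J/kg = -62.56 kJ/kg.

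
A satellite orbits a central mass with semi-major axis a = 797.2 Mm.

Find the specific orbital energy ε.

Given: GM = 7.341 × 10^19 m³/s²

Convert to SI: a = 797.2 Mm = 7.972e+08 m.
ε = −GM / (2a).
ε = −7.341e+19 / (2 · 7.972e+08) J/kg ≈ -4.604e+10 J/kg = -46.04 GJ/kg.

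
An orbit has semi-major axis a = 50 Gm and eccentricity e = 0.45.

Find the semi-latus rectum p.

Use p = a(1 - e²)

Convert to SI: a = 50 Gm = 5e+10 m.
p = a (1 − e²).
p = 5e+10 · (1 − (0.45)²) = 5e+10 · 0.7975 ≈ 3.988e+10 m = 39.88 Gm.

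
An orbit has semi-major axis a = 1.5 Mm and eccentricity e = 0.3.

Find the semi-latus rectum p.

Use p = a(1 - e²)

Convert to SI: a = 1.5 Mm = 1.5e+06 m.
p = a (1 − e²).
p = 1.5e+06 · (1 − (0.3)²) = 1.5e+06 · 0.91 ≈ 1.365e+06 m = 1.365 Mm.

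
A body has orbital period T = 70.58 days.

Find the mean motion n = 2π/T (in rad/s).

Convert to SI: T = 70.58 days = 6.09811e+06 s.
n = 2π / T.
n = 2π / 6.09811e+06 s ≈ 1.03e-06 rad/s.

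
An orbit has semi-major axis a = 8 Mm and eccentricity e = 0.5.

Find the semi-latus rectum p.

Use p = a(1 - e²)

Convert to SI: a = 8 Mm = 8e+06 m.
p = a (1 − e²).
p = 8e+06 · (1 − (0.5)²) = 8e+06 · 0.75 ≈ 6e+06 m = 6 Mm.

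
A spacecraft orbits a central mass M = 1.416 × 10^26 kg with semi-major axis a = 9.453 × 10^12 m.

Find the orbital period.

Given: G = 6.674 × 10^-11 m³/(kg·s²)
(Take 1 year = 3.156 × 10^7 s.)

GM = G · M = 6.674e-11 · 1.416e+26 = 9.45038e+15 m³/s².
Kepler's third law: T = 2π √(a³ / GM).
Substituting a = 9.453e+12 m and GM = 9.45038e+15 m³/s²:
T = 2π √((9.453e+12)³ / 9.45038e+15) s
T ≈ 1.878e+12 s = 5.952e+04 years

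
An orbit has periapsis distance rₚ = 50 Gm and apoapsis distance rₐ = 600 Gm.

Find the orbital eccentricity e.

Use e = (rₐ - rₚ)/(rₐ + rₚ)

Convert to SI: rₚ = 50 Gm = 5e+10 m; rₐ = 600 Gm = 6e+11 m.
e = (rₐ − rₚ) / (rₐ + rₚ).
e = (6e+11 − 5e+10) / (6e+11 + 5e+10) = 5.5e+11 / 6.5e+11 ≈ 0.8462.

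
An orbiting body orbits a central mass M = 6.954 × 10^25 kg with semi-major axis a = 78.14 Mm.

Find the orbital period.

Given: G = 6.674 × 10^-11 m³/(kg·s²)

Convert to SI: a = 78.14 Mm = 7.814e+07 m.
GM = G · M = 6.674e-11 · 6.954e+25 = 4.6411e+15 m³/s².
Kepler's third law: T = 2π √(a³ / GM).
Substituting a = 7.814e+07 m and GM = 4.6411e+15 m³/s²:
T = 2π √((7.814e+07)³ / 4.6411e+15) s
T ≈ 6.371e+04 s = 17.7 hours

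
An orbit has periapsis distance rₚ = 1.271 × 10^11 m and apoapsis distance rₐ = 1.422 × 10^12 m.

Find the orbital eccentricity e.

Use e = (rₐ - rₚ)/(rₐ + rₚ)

e = (rₐ − rₚ) / (rₐ + rₚ).
e = (1.422e+12 − 1.271e+11) / (1.422e+12 + 1.271e+11) = 1.2949e+12 / 1.5491e+12 ≈ 0.8359.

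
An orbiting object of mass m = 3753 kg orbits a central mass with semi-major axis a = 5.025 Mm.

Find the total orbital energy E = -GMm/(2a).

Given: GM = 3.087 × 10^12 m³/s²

Convert to SI: a = 5.025 Mm = 5.025e+06 m.
E = −GMm / (2a).
E = −3.087e+12 · 3753 / (2 · 5.025e+06) J ≈ -1.153e+09 J = -1.153 GJ.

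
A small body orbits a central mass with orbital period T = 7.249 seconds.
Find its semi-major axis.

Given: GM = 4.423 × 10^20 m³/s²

Invert Kepler's third law: a = (GM · T² / (4π²))^(1/3).
Substituting T = 7.249 s and GM = 4.423e+20 m³/s²:
a = (4.423e+20 · (7.249)² / (4π²))^(1/3) m
a ≈ 8.381e+06 m = 8.381 Mm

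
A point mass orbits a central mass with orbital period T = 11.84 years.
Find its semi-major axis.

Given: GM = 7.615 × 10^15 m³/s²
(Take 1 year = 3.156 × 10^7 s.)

Convert to SI: T = 11.84 years = 3.7367e+08 s.
Invert Kepler's third law: a = (GM · T² / (4π²))^(1/3).
Substituting T = 3.7367e+08 s and GM = 7.615e+15 m³/s²:
a = (7.615e+15 · (3.7367e+08)² / (4π²))^(1/3) m
a ≈ 2.998e+10 m = 2.998 × 10^10 m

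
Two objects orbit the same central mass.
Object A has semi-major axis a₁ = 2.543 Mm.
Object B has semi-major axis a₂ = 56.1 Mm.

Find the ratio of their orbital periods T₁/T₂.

Convert to SI: a₁ = 2.543 Mm = 2.543e+06 m; a₂ = 56.1 Mm = 5.61e+07 m.
From Kepler's third law, (T₁/T₂)² = (a₁/a₂)³, so T₁/T₂ = (a₁/a₂)^(3/2).
a₁/a₂ = 2.543e+06 / 5.61e+07 = 0.0453298.
T₁/T₂ = (0.0453298)^(3/2) ≈ 0.009651.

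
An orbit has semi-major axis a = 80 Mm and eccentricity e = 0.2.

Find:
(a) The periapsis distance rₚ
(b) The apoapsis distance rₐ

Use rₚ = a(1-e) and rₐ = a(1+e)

Convert to SI: a = 80 Mm = 8e+07 m.
(a) rₚ = a(1 − e) = 8e+07 · (1 − 0.2) = 8e+07 · 0.8 ≈ 6.4e+07 m = 64 Mm.
(b) rₐ = a(1 + e) = 8e+07 · (1 + 0.2) = 8e+07 · 1.2 ≈ 9.6e+07 m = 96 Mm.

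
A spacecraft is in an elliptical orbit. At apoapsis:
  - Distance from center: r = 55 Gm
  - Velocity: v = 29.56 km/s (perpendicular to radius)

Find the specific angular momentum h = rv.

Convert to SI: r = 55 Gm = 5.5e+10 m; v = 29.56 km/s = 29560 m/s.
With v perpendicular to r, h = r · v.
h = 5.5e+10 · 29560 m²/s ≈ 1.626e+15 m²/s.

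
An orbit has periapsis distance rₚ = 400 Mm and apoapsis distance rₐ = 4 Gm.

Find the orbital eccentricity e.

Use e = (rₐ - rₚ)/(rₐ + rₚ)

Convert to SI: rₚ = 400 Mm = 4e+08 m; rₐ = 4 Gm = 4e+09 m.
e = (rₐ − rₚ) / (rₐ + rₚ).
e = (4e+09 − 4e+08) / (4e+09 + 4e+08) = 3.6e+09 / 4.4e+09 ≈ 0.8182.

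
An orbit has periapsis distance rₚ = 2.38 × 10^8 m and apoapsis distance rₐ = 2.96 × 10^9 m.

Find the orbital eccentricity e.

e = (rₐ − rₚ) / (rₐ + rₚ).
e = (2.96e+09 − 2.38e+08) / (2.96e+09 + 2.38e+08) = 2.722e+09 / 3.198e+09 ≈ 0.8512.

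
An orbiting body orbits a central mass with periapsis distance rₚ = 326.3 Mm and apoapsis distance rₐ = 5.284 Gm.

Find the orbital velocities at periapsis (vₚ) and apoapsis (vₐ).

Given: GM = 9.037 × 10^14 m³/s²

Convert to SI: rₚ = 326.3 Mm = 3.263e+08 m; rₐ = 5.284 Gm = 5.284e+09 m.
Use the vis-viva equation v² = GM(2/r − 1/a) with a = (rₚ + rₐ)/2 = (3.263e+08 + 5.284e+09)/2 = 2.80515e+09 m.
vₚ = √(GM · (2/rₚ − 1/a)) = √(9.037e+14 · (2/3.263e+08 − 1/2.80515e+09)) m/s ≈ 2284 m/s = 2.284 km/s.
vₐ = √(GM · (2/rₐ − 1/a)) = √(9.037e+14 · (2/5.284e+09 − 1/2.80515e+09)) m/s ≈ 141 m/s = 141 m/s.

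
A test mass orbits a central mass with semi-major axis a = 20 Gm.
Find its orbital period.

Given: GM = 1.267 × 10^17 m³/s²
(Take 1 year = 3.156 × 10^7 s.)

Convert to SI: a = 20 Gm = 2e+10 m.
Kepler's third law: T = 2π √(a³ / GM).
Substituting a = 2e+10 m and GM = 1.267e+17 m³/s²:
T = 2π √((2e+10)³ / 1.267e+17) s
T ≈ 4.993e+07 s = 1.582 years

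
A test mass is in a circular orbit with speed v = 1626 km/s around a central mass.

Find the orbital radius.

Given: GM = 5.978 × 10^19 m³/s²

Convert to SI: v = 1626 km/s = 1.626e+06 m/s.
For a circular orbit, v² = GM / r, so r = GM / v².
r = 5.978e+19 / (1.626e+06)² m ≈ 2.261e+07 m = 22.61 Mm.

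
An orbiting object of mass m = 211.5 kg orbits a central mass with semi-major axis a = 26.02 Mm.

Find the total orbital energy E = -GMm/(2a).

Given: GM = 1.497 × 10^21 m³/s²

Convert to SI: a = 26.02 Mm = 2.602e+07 m.
E = −GMm / (2a).
E = −1.497e+21 · 211.5 / (2 · 2.602e+07) J ≈ -6.084e+15 J = -6.084 PJ.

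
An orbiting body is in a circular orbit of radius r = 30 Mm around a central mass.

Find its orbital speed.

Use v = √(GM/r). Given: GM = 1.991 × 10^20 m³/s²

Convert to SI: r = 30 Mm = 3e+07 m.
For a circular orbit, gravity supplies the centripetal force, so v = √(GM / r).
v = √(1.991e+20 / 3e+07) m/s ≈ 2.576e+06 m/s = 2576 km/s.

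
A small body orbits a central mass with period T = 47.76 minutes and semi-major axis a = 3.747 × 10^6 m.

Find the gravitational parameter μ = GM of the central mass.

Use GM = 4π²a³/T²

Convert to SI: T = 47.76 minutes = 2865.6 s.
GM = 4π² · a³ / T².
GM = 4π² · (3.747e+06)³ / (2865.6)² m³/s² ≈ 2.529e+14 m³/s² = 2.529 × 10^14 m³/s².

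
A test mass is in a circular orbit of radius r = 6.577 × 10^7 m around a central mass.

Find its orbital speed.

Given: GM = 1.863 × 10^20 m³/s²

For a circular orbit, gravity supplies the centripetal force, so v = √(GM / r).
v = √(1.863e+20 / 6.577e+07) m/s ≈ 1.683e+06 m/s = 1683 km/s.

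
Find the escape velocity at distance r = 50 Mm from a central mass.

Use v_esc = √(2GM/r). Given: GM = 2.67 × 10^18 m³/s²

Convert to SI: r = 50 Mm = 5e+07 m.
Escape velocity comes from setting total energy to zero: ½v² − GM/r = 0 ⇒ v_esc = √(2GM / r).
v_esc = √(2 · 2.67e+18 / 5e+07) m/s ≈ 3.268e+05 m/s = 326.8 km/s.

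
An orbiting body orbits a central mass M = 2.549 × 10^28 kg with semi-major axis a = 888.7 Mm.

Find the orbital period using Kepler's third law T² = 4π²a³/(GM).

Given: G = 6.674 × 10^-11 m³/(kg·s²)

Convert to SI: a = 888.7 Mm = 8.887e+08 m.
GM = G · M = 6.674e-11 · 2.549e+28 = 1.7012e+18 m³/s².
Kepler's third law: T = 2π √(a³ / GM).
Substituting a = 8.887e+08 m and GM = 1.7012e+18 m³/s²:
T = 2π √((8.887e+08)³ / 1.7012e+18) s
T ≈ 1.276e+05 s = 1.477 days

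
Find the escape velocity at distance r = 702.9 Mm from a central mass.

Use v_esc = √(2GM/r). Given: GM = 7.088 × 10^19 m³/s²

Convert to SI: r = 702.9 Mm = 7.029e+08 m.
Escape velocity comes from setting total energy to zero: ½v² − GM/r = 0 ⇒ v_esc = √(2GM / r).
v_esc = √(2 · 7.088e+19 / 7.029e+08) m/s ≈ 4.491e+05 m/s = 449.1 km/s.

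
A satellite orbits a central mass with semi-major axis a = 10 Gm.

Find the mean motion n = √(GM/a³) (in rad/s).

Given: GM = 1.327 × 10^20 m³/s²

Convert to SI: a = 10 Gm = 1e+10 m.
n = √(GM / a³).
n = √(1.327e+20 / (1e+10)³) rad/s ≈ 1.152e-05 rad/s.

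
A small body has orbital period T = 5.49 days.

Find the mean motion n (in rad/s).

Convert to SI: T = 5.49 days = 474336 s.
n = 2π / T.
n = 2π / 474336 s ≈ 1.325e-05 rad/s.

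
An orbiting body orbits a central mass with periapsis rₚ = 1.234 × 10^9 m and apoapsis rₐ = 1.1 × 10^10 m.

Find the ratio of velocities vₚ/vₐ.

Conservation of angular momentum gives rₚvₚ = rₐvₐ, so vₚ/vₐ = rₐ/rₚ.
vₚ/vₐ = 1.1e+10 / 1.234e+09 ≈ 8.914.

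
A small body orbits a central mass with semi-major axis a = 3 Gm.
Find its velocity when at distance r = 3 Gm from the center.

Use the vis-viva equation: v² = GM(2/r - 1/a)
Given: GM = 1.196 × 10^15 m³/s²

Convert to SI: a = 3 Gm = 3e+09 m; r = 3 Gm = 3e+09 m.
Vis-viva: v = √(GM · (2/r − 1/a)).
2/r − 1/a = 2/3e+09 − 1/3e+09 = 3.33333e-10 m⁻¹.
v = √(1.196e+15 · 3.33333e-10) m/s ≈ 631.4 m/s = 631.4 m/s.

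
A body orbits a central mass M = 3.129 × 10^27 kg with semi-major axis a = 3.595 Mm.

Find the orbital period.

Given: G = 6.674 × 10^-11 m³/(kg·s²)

Convert to SI: a = 3.595 Mm = 3.595e+06 m.
GM = G · M = 6.674e-11 · 3.129e+27 = 2.08829e+17 m³/s².
Kepler's third law: T = 2π √(a³ / GM).
Substituting a = 3.595e+06 m and GM = 2.08829e+17 m³/s²:
T = 2π √((3.595e+06)³ / 2.08829e+17) s
T ≈ 93.72 s = 1.562 minutes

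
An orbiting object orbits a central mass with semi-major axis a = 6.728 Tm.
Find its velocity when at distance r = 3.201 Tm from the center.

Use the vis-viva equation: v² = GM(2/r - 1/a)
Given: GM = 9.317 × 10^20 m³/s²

Convert to SI: a = 6.728 Tm = 6.728e+12 m; r = 3.201 Tm = 3.201e+12 m.
Vis-viva: v = √(GM · (2/r − 1/a)).
2/r − 1/a = 2/3.201e+12 − 1/6.728e+12 = 4.76172e-13 m⁻¹.
v = √(9.317e+20 · 4.76172e-13) m/s ≈ 2.106e+04 m/s = 21.06 km/s.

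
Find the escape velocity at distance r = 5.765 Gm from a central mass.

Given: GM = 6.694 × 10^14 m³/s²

Convert to SI: r = 5.765 Gm = 5.765e+09 m.
Escape velocity comes from setting total energy to zero: ½v² − GM/r = 0 ⇒ v_esc = √(2GM / r).
v_esc = √(2 · 6.694e+14 / 5.765e+09) m/s ≈ 481.9 m/s = 481.9 m/s.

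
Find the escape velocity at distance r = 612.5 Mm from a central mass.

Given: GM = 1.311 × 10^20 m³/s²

Convert to SI: r = 612.5 Mm = 6.125e+08 m.
Escape velocity comes from setting total energy to zero: ½v² − GM/r = 0 ⇒ v_esc = √(2GM / r).
v_esc = √(2 · 1.311e+20 / 6.125e+08) m/s ≈ 6.543e+05 m/s = 654.3 km/s.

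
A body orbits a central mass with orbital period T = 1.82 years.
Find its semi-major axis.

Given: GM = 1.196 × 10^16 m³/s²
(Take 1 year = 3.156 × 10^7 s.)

Convert to SI: T = 1.82 years = 5.74392e+07 s.
Invert Kepler's third law: a = (GM · T² / (4π²))^(1/3).
Substituting T = 5.74392e+07 s and GM = 1.196e+16 m³/s²:
a = (1.196e+16 · (5.74392e+07)² / (4π²))^(1/3) m
a ≈ 9.998e+09 m = 9.998 Gm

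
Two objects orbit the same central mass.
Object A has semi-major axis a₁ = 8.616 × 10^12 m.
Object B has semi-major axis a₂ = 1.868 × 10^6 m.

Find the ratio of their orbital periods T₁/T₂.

From Kepler's third law, (T₁/T₂)² = (a₁/a₂)³, so T₁/T₂ = (a₁/a₂)^(3/2).
a₁/a₂ = 8.616e+12 / 1.868e+06 = 4.61242e+06.
T₁/T₂ = (4.61242e+06)^(3/2) ≈ 9.906e+09.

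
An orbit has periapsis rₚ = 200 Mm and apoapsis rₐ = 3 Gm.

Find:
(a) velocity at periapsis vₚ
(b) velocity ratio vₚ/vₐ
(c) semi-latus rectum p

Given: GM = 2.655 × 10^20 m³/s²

Convert to SI: rₚ = 200 Mm = 2e+08 m; rₐ = 3 Gm = 3e+09 m.
(a) With a = (rₚ + rₐ)/2 = 1.6e+09 m, vₚ = √(GM (2/rₚ − 1/a)) = √(2.655e+20 · (2/2e+08 − 1/1.6e+09)) m/s ≈ 1.578e+06 m/s
(b) Conservation of angular momentum (rₚvₚ = rₐvₐ) gives vₚ/vₐ = rₐ/rₚ = 3e+09/2e+08 ≈ 15
(c) From a = (rₚ + rₐ)/2 = 1.6e+09 m and e = (rₐ − rₚ)/(rₐ + rₚ) = 0.875, p = a(1 − e²) = 1.6e+09 · (1 − (0.875)²) ≈ 3.75e+08 m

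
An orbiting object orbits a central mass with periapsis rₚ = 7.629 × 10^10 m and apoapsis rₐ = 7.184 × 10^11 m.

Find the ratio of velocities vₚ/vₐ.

Conservation of angular momentum gives rₚvₚ = rₐvₐ, so vₚ/vₐ = rₐ/rₚ.
vₚ/vₐ = 7.184e+11 / 7.629e+10 ≈ 9.417.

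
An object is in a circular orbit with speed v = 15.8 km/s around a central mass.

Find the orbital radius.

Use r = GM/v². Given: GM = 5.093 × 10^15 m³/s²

Convert to SI: v = 15.8 km/s = 15800 m/s.
For a circular orbit, v² = GM / r, so r = GM / v².
r = 5.093e+15 / (15800)² m ≈ 2.04e+07 m = 2.04 × 10^7 m.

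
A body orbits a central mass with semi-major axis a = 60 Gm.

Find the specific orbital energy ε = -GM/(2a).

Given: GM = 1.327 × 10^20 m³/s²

Convert to SI: a = 60 Gm = 6e+10 m.
ε = −GM / (2a).
ε = −1.327e+20 / (2 · 6e+10) J/kg ≈ -1.106e+09 J/kg = -1.106 GJ/kg.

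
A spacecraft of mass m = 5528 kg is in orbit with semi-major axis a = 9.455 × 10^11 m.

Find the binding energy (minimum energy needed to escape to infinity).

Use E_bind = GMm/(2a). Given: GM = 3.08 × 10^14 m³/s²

Total orbital energy is E = −GMm/(2a); binding energy is E_bind = −E = GMm/(2a).
E_bind = 3.08e+14 · 5528 / (2 · 9.455e+11) J ≈ 9.004e+05 J = 900.4 kJ.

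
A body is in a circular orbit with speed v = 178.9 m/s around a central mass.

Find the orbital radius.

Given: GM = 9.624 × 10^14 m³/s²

For a circular orbit, v² = GM / r, so r = GM / v².
r = 9.624e+14 / (178.9)² m ≈ 3.007e+10 m = 3.007 × 10^10 m.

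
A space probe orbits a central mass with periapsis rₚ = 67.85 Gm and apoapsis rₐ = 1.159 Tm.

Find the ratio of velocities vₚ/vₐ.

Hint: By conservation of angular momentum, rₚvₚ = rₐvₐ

Convert to SI: rₚ = 67.85 Gm = 6.785e+10 m; rₐ = 1.159 Tm = 1.159e+12 m.
Conservation of angular momentum gives rₚvₚ = rₐvₐ, so vₚ/vₐ = rₐ/rₚ.
vₚ/vₐ = 1.159e+12 / 6.785e+10 ≈ 17.08.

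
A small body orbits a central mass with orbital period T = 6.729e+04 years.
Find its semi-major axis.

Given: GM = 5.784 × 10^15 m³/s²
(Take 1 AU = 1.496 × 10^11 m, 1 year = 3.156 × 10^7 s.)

Convert to SI: T = 6.729e+04 years = 2.12367e+12 s.
Invert Kepler's third law: a = (GM · T² / (4π²))^(1/3).
Substituting T = 2.12367e+12 s and GM = 5.784e+15 m³/s²:
a = (5.784e+15 · (2.12367e+12)² / (4π²))^(1/3) m
a ≈ 8.71e+12 m = 58.22 AU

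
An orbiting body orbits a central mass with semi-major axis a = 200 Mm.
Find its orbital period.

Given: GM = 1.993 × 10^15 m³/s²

Convert to SI: a = 200 Mm = 2e+08 m.
Kepler's third law: T = 2π √(a³ / GM).
Substituting a = 2e+08 m and GM = 1.993e+15 m³/s²:
T = 2π √((2e+08)³ / 1.993e+15) s
T ≈ 3.981e+05 s = 4.607 days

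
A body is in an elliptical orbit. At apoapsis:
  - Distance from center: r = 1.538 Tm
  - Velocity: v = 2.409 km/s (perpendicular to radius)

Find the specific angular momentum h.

Convert to SI: r = 1.538 Tm = 1.538e+12 m; v = 2.409 km/s = 2409 m/s.
With v perpendicular to r, h = r · v.
h = 1.538e+12 · 2409 m²/s ≈ 3.705e+15 m²/s.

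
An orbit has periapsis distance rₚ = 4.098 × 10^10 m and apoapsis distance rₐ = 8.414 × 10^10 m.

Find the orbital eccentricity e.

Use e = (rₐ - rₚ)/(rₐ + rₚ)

e = (rₐ − rₚ) / (rₐ + rₚ).
e = (8.414e+10 − 4.098e+10) / (8.414e+10 + 4.098e+10) = 4.316e+10 / 1.2512e+11 ≈ 0.3449.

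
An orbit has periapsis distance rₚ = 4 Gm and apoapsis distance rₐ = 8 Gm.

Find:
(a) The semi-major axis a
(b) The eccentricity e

Convert to SI: rₚ = 4 Gm = 4e+09 m; rₐ = 8 Gm = 8e+09 m.
(a) a = (rₚ + rₐ) / 2 = (4e+09 + 8e+09) / 2 ≈ 6e+09 m = 6 Gm.
(b) e = (rₐ − rₚ) / (rₐ + rₚ) = (8e+09 − 4e+09) / (8e+09 + 4e+09) ≈ 0.3333.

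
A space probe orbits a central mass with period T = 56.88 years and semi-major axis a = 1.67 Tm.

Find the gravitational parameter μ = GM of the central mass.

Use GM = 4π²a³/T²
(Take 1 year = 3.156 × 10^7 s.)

Convert to SI: T = 56.88 years = 1.79513e+09 s; a = 1.67 Tm = 1.67e+12 m.
GM = 4π² · a³ / T².
GM = 4π² · (1.67e+12)³ / (1.79513e+09)² m³/s² ≈ 5.706e+19 m³/s² = 5.706 × 10^19 m³/s².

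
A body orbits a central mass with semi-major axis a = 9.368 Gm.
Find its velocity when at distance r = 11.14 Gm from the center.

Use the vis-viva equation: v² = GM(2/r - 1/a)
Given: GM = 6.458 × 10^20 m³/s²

Convert to SI: a = 9.368 Gm = 9.368e+09 m; r = 11.14 Gm = 1.114e+10 m.
Vis-viva: v = √(GM · (2/r − 1/a)).
2/r − 1/a = 2/1.114e+10 − 1/9.368e+09 = 7.27868e-11 m⁻¹.
v = √(6.458e+20 · 7.27868e-11) m/s ≈ 2.168e+05 m/s = 216.8 km/s.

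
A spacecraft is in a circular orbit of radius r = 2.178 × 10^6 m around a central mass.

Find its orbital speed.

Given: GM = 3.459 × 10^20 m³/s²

For a circular orbit, gravity supplies the centripetal force, so v = √(GM / r).
v = √(3.459e+20 / 2.178e+06) m/s ≈ 1.26e+07 m/s = 1.26e+04 km/s.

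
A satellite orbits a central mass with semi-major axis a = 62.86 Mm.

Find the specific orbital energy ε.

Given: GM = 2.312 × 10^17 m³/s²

Convert to SI: a = 62.86 Mm = 6.286e+07 m.
ε = −GM / (2a).
ε = −2.312e+17 / (2 · 6.286e+07) J/kg ≈ -1.839e+09 J/kg = -1.839 GJ/kg.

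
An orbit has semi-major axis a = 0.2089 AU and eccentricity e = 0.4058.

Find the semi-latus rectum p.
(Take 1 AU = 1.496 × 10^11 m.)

Convert to SI: a = 0.2089 AU = 3.12514e+10 m.
p = a (1 − e²).
p = 3.12514e+10 · (1 − (0.4058)²) = 3.12514e+10 · 0.835326 ≈ 2.611e+10 m = 0.1745 AU.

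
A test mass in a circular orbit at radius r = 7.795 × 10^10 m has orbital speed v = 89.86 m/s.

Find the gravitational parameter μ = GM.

For a circular orbit v² = GM/r, so GM = v² · r.
GM = (89.86)² · 7.795e+10 m³/s² ≈ 6.294e+14 m³/s² = 6.294 × 10^14 m³/s².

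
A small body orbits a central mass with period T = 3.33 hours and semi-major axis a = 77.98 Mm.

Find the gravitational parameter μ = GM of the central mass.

Convert to SI: T = 3.33 hours = 11988 s; a = 77.98 Mm = 7.798e+07 m.
GM = 4π² · a³ / T².
GM = 4π² · (7.798e+07)³ / (11988)² m³/s² ≈ 1.303e+17 m³/s² = 1.303 × 10^17 m³/s².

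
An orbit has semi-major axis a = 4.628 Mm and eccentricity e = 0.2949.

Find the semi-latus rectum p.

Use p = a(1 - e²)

Convert to SI: a = 4.628 Mm = 4.628e+06 m.
p = a (1 − e²).
p = 4.628e+06 · (1 − (0.2949)²) = 4.628e+06 · 0.913034 ≈ 4.226e+06 m = 4.226 Mm.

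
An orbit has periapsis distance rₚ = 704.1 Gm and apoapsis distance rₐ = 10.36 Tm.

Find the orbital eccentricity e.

Convert to SI: rₚ = 704.1 Gm = 7.041e+11 m; rₐ = 10.36 Tm = 1.036e+13 m.
e = (rₐ − rₚ) / (rₐ + rₚ).
e = (1.036e+13 − 7.041e+11) / (1.036e+13 + 7.041e+11) = 9.6559e+12 / 1.10641e+13 ≈ 0.8727.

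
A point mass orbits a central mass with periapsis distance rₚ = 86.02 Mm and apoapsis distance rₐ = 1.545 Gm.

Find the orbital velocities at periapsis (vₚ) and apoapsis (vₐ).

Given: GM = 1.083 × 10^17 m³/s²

Convert to SI: rₚ = 86.02 Mm = 8.602e+07 m; rₐ = 1.545 Gm = 1.545e+09 m.
Use the vis-viva equation v² = GM(2/r − 1/a) with a = (rₚ + rₐ)/2 = (8.602e+07 + 1.545e+09)/2 = 8.1551e+08 m.
vₚ = √(GM · (2/rₚ − 1/a)) = √(1.083e+17 · (2/8.602e+07 − 1/8.1551e+08)) m/s ≈ 4.884e+04 m/s = 48.84 km/s.
vₐ = √(GM · (2/rₐ − 1/a)) = √(1.083e+17 · (2/1.545e+09 − 1/8.1551e+08)) m/s ≈ 2719 m/s = 2.719 km/s.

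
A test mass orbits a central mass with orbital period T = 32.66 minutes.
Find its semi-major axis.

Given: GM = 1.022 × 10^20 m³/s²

Convert to SI: T = 32.66 minutes = 1959.6 s.
Invert Kepler's third law: a = (GM · T² / (4π²))^(1/3).
Substituting T = 1959.6 s and GM = 1.022e+20 m³/s²:
a = (1.022e+20 · (1959.6)² / (4π²))^(1/3) m
a ≈ 2.15e+08 m = 215 Mm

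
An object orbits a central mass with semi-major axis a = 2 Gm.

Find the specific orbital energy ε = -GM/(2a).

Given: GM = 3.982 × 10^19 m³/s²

Convert to SI: a = 2 Gm = 2e+09 m.
ε = −GM / (2a).
ε = −3.982e+19 / (2 · 2e+09) J/kg ≈ -9.955e+09 J/kg = -9.955 GJ/kg.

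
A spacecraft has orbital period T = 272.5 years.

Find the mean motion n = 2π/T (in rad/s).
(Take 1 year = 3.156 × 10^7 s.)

Convert to SI: T = 272.5 years = 8.6001e+09 s.
n = 2π / T.
n = 2π / 8.6001e+09 s ≈ 7.306e-10 rad/s.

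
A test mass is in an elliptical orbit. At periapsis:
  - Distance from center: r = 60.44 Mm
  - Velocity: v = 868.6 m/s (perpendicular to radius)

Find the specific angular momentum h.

Convert to SI: r = 60.44 Mm = 6.044e+07 m.
With v perpendicular to r, h = r · v.
h = 6.044e+07 · 868.6 m²/s ≈ 5.25e+10 m²/s.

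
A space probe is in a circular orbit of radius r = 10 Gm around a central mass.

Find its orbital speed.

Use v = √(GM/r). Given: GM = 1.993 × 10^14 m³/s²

Convert to SI: r = 10 Gm = 1e+10 m.
For a circular orbit, gravity supplies the centripetal force, so v = √(GM / r).
v = √(1.993e+14 / 1e+10) m/s ≈ 141.2 m/s = 141.2 m/s.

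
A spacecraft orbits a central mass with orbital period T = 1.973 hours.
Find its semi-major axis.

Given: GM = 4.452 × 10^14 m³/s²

Convert to SI: T = 1.973 hours = 7102.8 s.
Invert Kepler's third law: a = (GM · T² / (4π²))^(1/3).
Substituting T = 7102.8 s and GM = 4.452e+14 m³/s²:
a = (4.452e+14 · (7102.8)² / (4π²))^(1/3) m
a ≈ 8.286e+06 m = 8.286 Mm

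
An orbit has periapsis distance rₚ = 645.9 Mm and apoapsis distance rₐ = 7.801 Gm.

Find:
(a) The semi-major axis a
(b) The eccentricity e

Convert to SI: rₚ = 645.9 Mm = 6.459e+08 m; rₐ = 7.801 Gm = 7.801e+09 m.
(a) a = (rₚ + rₐ) / 2 = (6.459e+08 + 7.801e+09) / 2 ≈ 4.223e+09 m = 4.223 Gm.
(b) e = (rₐ − rₚ) / (rₐ + rₚ) = (7.801e+09 − 6.459e+08) / (7.801e+09 + 6.459e+08) ≈ 0.8471.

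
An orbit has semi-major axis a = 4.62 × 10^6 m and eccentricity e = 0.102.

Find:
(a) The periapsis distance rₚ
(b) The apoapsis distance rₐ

(a) rₚ = a(1 − e) = 4.62e+06 · (1 − 0.102) = 4.62e+06 · 0.898 ≈ 4.149e+06 m = 4.149 × 10^6 m.
(b) rₐ = a(1 + e) = 4.62e+06 · (1 + 0.102) = 4.62e+06 · 1.102 ≈ 5.091e+06 m = 5.091 × 10^6 m.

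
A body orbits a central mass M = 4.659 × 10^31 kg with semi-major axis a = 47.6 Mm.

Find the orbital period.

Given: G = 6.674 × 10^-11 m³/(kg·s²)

Convert to SI: a = 47.6 Mm = 4.76e+07 m.
GM = G · M = 6.674e-11 · 4.659e+31 = 3.10942e+21 m³/s².
Kepler's third law: T = 2π √(a³ / GM).
Substituting a = 4.76e+07 m and GM = 3.10942e+21 m³/s²:
T = 2π √((4.76e+07)³ / 3.10942e+21) s
T ≈ 37 s = 37 seconds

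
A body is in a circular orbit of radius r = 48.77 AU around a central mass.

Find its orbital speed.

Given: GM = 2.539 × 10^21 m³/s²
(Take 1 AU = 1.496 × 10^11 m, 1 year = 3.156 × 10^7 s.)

Convert to SI: r = 48.77 AU = 7.29599e+12 m.
For a circular orbit, gravity supplies the centripetal force, so v = √(GM / r).
v = √(2.539e+21 / 7.29599e+12) m/s ≈ 1.865e+04 m/s = 3.935 AU/year.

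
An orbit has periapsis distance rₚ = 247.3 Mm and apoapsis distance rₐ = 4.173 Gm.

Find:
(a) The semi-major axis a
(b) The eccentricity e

Convert to SI: rₚ = 247.3 Mm = 2.473e+08 m; rₐ = 4.173 Gm = 4.173e+09 m.
(a) a = (rₚ + rₐ) / 2 = (2.473e+08 + 4.173e+09) / 2 ≈ 2.21e+09 m = 2.21 Gm.
(b) e = (rₐ − rₚ) / (rₐ + rₚ) = (4.173e+09 − 2.473e+08) / (4.173e+09 + 2.473e+08) ≈ 0.8881.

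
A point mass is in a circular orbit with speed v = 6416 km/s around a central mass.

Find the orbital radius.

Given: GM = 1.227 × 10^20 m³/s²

Convert to SI: v = 6416 km/s = 6.416e+06 m/s.
For a circular orbit, v² = GM / r, so r = GM / v².
r = 1.227e+20 / (6.416e+06)² m ≈ 2.981e+06 m = 2.981 Mm.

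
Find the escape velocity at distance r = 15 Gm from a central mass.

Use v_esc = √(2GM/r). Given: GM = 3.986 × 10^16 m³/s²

Convert to SI: r = 15 Gm = 1.5e+10 m.
Escape velocity comes from setting total energy to zero: ½v² − GM/r = 0 ⇒ v_esc = √(2GM / r).
v_esc = √(2 · 3.986e+16 / 1.5e+10) m/s ≈ 2305 m/s = 2.305 km/s.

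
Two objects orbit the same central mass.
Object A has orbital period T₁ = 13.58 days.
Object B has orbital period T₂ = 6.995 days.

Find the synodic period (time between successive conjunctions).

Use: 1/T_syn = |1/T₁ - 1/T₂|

Convert to SI: T₁ = 13.58 days = 1.17331e+06 s; T₂ = 6.995 days = 604368 s.
T_syn = |T₁ · T₂ / (T₁ − T₂)|.
T_syn = |1.17331e+06 · 604368 / (1.17331e+06 − 604368)| s ≈ 1.246e+06 s = 14.43 days.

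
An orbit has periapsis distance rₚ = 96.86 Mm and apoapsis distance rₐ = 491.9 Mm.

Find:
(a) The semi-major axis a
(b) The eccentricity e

Convert to SI: rₚ = 96.86 Mm = 9.686e+07 m; rₐ = 491.9 Mm = 4.919e+08 m.
(a) a = (rₚ + rₐ) / 2 = (9.686e+07 + 4.919e+08) / 2 ≈ 2.944e+08 m = 294.4 Mm.
(b) e = (rₐ − rₚ) / (rₐ + rₚ) = (4.919e+08 − 9.686e+07) / (4.919e+08 + 9.686e+07) ≈ 0.671.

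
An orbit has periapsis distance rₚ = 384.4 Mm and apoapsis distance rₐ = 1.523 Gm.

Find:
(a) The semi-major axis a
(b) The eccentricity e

Convert to SI: rₚ = 384.4 Mm = 3.844e+08 m; rₐ = 1.523 Gm = 1.523e+09 m.
(a) a = (rₚ + rₐ) / 2 = (3.844e+08 + 1.523e+09) / 2 ≈ 9.537e+08 m = 953.7 Mm.
(b) e = (rₐ − rₚ) / (rₐ + rₚ) = (1.523e+09 − 3.844e+08) / (1.523e+09 + 3.844e+08) ≈ 0.5969.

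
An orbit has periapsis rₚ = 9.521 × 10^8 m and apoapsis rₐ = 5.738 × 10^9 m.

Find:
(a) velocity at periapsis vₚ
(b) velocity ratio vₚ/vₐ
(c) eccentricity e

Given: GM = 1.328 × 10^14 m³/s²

(a) With a = (rₚ + rₐ)/2 = 3.34505e+09 m, vₚ = √(GM (2/rₚ − 1/a)) = √(1.328e+14 · (2/9.521e+08 − 1/3.34505e+09)) m/s ≈ 489.1 m/s
(b) Conservation of angular momentum (rₚvₚ = rₐvₐ) gives vₚ/vₐ = rₐ/rₚ = 5.738e+09/9.521e+08 ≈ 6.027
(c) e = (rₐ − rₚ)/(rₐ + rₚ) = (5.738e+09 − 9.521e+08)/(5.738e+09 + 9.521e+08) ≈ 0.7154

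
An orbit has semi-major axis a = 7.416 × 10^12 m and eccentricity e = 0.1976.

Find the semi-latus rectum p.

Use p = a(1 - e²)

p = a (1 − e²).
p = 7.416e+12 · (1 − (0.1976)²) = 7.416e+12 · 0.960954 ≈ 7.126e+12 m = 7.126 × 10^12 m.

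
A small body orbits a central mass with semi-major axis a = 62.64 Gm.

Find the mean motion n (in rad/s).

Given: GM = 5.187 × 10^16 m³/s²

Convert to SI: a = 62.64 Gm = 6.264e+10 m.
n = √(GM / a³).
n = √(5.187e+16 / (6.264e+10)³) rad/s ≈ 1.453e-08 rad/s.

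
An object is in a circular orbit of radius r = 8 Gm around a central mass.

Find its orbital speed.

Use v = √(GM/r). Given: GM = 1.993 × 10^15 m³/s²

Convert to SI: r = 8 Gm = 8e+09 m.
For a circular orbit, gravity supplies the centripetal force, so v = √(GM / r).
v = √(1.993e+15 / 8e+09) m/s ≈ 499.1 m/s = 499.1 m/s.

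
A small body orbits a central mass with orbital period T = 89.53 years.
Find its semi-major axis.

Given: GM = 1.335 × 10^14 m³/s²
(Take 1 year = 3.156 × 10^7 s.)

Convert to SI: T = 89.53 years = 2.82557e+09 s.
Invert Kepler's third law: a = (GM · T² / (4π²))^(1/3).
Substituting T = 2.82557e+09 s and GM = 1.335e+14 m³/s²:
a = (1.335e+14 · (2.82557e+09)² / (4π²))^(1/3) m
a ≈ 3e+10 m = 30 Gm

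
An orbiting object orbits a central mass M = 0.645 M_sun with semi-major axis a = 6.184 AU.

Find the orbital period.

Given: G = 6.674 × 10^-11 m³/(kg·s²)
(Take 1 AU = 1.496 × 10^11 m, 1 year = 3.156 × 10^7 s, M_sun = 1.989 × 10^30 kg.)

Convert to SI: a = 6.184 AU = 9.25126e+11 m; M = 0.645 M_sun = 1.28291e+30 kg.
GM = G · M = 6.674e-11 · 1.28291e+30 = 8.56211e+19 m³/s².
Kepler's third law: T = 2π √(a³ / GM).
Substituting a = 9.25126e+11 m and GM = 8.56211e+19 m³/s²:
T = 2π √((9.25126e+11)³ / 8.56211e+19) s
T ≈ 6.042e+08 s = 19.14 years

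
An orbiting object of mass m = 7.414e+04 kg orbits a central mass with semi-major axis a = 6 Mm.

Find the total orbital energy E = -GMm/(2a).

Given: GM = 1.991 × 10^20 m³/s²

Convert to SI: a = 6 Mm = 6e+06 m.
E = −GMm / (2a).
E = −1.991e+20 · 7.414e+04 / (2 · 6e+06) J ≈ -1.23e+18 J = -1.23 EJ.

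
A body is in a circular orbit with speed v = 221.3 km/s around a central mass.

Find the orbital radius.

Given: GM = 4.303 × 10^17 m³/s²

Convert to SI: v = 221.3 km/s = 221300 m/s.
For a circular orbit, v² = GM / r, so r = GM / v².
r = 4.303e+17 / (221300)² m ≈ 8.786e+06 m = 8.786 × 10^6 m.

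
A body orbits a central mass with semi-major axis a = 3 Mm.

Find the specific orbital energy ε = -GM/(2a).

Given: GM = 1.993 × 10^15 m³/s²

Convert to SI: a = 3 Mm = 3e+06 m.
ε = −GM / (2a).
ε = −1.993e+15 / (2 · 3e+06) J/kg ≈ -3.322e+08 J/kg = -332.2 MJ/kg.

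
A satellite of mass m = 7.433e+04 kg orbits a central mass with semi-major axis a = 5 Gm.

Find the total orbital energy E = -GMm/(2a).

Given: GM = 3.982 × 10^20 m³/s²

Convert to SI: a = 5 Gm = 5e+09 m.
E = −GMm / (2a).
E = −3.982e+20 · 7.433e+04 / (2 · 5e+09) J ≈ -2.96e+15 J = -2.96 PJ.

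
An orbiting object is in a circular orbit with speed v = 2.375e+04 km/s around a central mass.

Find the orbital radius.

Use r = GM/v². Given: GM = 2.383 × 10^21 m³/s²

Convert to SI: v = 2.375e+04 km/s = 2.375e+07 m/s.
For a circular orbit, v² = GM / r, so r = GM / v².
r = 2.383e+21 / (2.375e+07)² m ≈ 4.225e+06 m = 4.225 × 10^6 m.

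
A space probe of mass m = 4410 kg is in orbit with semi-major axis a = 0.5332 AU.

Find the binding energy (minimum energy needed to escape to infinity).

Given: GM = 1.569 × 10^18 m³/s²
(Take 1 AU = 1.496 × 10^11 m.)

Convert to SI: a = 0.5332 AU = 7.97667e+10 m.
Total orbital energy is E = −GMm/(2a); binding energy is E_bind = −E = GMm/(2a).
E_bind = 1.569e+18 · 4410 / (2 · 7.97667e+10) J ≈ 4.337e+10 J = 43.37 GJ.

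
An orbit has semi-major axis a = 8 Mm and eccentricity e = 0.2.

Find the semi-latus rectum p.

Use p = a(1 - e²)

Convert to SI: a = 8 Mm = 8e+06 m.
p = a (1 − e²).
p = 8e+06 · (1 − (0.2)²) = 8e+06 · 0.96 ≈ 7.68e+06 m = 7.68 Mm.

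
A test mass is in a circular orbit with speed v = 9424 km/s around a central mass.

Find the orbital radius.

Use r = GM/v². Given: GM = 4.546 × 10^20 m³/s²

Convert to SI: v = 9424 km/s = 9.424e+06 m/s.
For a circular orbit, v² = GM / r, so r = GM / v².
r = 4.546e+20 / (9.424e+06)² m ≈ 5.119e+06 m = 5.119 × 10^6 m.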